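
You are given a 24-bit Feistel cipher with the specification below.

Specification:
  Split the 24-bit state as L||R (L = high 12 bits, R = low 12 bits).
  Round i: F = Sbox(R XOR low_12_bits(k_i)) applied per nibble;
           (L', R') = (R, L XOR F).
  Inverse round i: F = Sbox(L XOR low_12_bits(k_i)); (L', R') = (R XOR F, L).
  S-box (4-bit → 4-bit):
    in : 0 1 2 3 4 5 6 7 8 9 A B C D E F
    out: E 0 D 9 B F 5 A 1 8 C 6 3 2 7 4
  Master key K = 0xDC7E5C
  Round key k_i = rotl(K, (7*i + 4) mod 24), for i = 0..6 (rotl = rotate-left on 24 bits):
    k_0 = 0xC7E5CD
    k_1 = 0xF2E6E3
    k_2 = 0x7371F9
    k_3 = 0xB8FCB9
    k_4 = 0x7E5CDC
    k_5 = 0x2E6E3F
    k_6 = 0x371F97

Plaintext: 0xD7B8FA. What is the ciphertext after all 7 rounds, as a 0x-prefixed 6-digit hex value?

0xE01017

s_0 = plaintext = 0xD7B8FA
s_1 = Round(s_0, k_0) = 0x8FAFE1
s_2 = Round(s_1, k_1) = 0xFE1017
s_3 = Round(s_2, k_2) = 0x017F96
s_4 = Round(s_3, k_3) = 0xF969C3
s_5 = Round(s_4, k_4) = 0x9C3092
s_6 = Round(s_5, k_5) = 0x092E01
s_7 = Round(s_6, k_6) = 0xE01017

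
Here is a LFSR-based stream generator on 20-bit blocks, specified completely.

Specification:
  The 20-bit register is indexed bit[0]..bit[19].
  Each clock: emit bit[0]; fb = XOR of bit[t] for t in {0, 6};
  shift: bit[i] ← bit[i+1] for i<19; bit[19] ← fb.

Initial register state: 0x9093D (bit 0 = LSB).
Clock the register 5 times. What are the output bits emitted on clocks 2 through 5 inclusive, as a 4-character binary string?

reg_0 = 0x9093D
clock 1: out=1, reg = 0xC849E
clock 2: out=0, reg = 0x6424F
clock 3: out=1, reg = 0x32127
clock 4: out=1, reg = 0x99093
clock 5: out=1, reg = 0xCC849

0111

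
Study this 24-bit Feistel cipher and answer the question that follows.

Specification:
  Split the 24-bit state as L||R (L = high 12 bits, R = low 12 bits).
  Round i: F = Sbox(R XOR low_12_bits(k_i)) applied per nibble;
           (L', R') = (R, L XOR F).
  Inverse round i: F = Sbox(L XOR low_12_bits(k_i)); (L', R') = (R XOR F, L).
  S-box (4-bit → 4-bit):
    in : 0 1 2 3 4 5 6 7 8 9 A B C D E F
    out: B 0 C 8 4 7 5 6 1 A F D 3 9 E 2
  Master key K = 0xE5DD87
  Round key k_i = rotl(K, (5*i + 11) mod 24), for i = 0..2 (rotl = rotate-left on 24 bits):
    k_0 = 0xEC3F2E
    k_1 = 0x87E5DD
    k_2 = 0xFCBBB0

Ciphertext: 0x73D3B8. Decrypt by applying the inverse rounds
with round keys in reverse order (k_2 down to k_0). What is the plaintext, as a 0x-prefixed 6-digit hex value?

0x2CA05E

s_0 = ciphertext = 0x73D3B8
s_1 = InvRound(s_0, k_2) = 0x0A173D
s_2 = InvRound(s_1, k_1) = 0x05E0A1
s_3 = InvRound(s_2, k_0) = 0x2CA05E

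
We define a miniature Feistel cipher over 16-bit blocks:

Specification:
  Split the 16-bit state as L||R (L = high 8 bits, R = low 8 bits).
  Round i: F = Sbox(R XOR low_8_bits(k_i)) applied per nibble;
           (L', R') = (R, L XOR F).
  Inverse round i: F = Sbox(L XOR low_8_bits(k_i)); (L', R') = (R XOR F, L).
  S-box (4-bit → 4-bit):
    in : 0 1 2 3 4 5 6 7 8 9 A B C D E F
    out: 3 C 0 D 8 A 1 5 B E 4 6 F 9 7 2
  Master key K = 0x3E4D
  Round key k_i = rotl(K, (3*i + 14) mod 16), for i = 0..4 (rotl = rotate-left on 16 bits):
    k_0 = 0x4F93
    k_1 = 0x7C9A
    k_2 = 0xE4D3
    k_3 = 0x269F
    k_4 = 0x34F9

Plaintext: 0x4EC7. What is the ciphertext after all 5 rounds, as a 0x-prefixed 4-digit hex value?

0xBAED

s_0 = plaintext = 0x4EC7
s_1 = Round(s_0, k_0) = 0xC7E6
s_2 = Round(s_1, k_1) = 0xE698
s_3 = Round(s_2, k_2) = 0x9860
s_4 = Round(s_3, k_3) = 0x60BA
s_5 = Round(s_4, k_4) = 0xBAED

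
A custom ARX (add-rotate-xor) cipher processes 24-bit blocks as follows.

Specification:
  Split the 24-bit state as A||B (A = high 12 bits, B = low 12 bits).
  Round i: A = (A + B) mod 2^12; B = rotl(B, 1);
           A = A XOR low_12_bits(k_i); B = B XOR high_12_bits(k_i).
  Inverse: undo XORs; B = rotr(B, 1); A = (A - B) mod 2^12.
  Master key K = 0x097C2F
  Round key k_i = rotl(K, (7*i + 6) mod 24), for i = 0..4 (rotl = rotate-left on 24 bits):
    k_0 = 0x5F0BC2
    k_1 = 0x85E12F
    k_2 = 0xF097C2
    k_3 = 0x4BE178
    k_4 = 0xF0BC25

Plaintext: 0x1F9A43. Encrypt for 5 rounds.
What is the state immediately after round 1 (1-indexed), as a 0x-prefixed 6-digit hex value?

0x7FE177

s_0 = plaintext = 0x1F9A43
s_1 = Round(s_0, k_0) = 0x7FE177
s_2 = Round(s_1, k_1) = 0x85AAB0
s_3 = Round(s_2, k_2) = 0x4C8A68
s_4 = Round(s_3, k_3) = 0xE4806F
s_5 = Round(s_4, k_4) = 0x292FD5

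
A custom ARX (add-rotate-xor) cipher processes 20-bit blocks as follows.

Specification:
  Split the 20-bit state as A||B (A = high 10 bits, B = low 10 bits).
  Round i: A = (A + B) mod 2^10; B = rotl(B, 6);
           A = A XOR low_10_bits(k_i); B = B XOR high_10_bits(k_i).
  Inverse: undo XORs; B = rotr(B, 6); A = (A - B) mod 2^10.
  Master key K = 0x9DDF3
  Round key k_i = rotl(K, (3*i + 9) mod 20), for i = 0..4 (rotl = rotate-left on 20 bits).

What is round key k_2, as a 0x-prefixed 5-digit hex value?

K = 0x9DDF3
k_0 = rotl(K, (3*0+9) mod 20) = rotl(K, 9) = 0xBE73B
k_1 = rotl(K, (3*1+9) mod 20) = rotl(K, 12) = 0xF39DD
k_2 = rotl(K, (3*2+9) mod 20) = rotl(K, 15) = 0x9CEEF

0x9CEEF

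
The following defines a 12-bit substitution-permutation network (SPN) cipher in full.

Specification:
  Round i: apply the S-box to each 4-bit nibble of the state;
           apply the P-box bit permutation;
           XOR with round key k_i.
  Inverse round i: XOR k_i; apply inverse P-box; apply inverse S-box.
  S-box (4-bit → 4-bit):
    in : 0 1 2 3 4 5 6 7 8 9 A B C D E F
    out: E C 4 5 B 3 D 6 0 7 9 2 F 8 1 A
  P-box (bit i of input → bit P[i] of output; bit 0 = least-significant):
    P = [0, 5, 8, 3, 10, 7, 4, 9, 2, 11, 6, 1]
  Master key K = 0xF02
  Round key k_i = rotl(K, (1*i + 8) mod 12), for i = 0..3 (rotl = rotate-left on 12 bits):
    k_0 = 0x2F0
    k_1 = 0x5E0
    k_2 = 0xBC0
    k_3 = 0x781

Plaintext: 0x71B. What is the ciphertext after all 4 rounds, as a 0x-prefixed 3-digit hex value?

s_0 = plaintext = 0x71B
s_1 = Round(s_0, k_0) = 0x880
s_2 = Round(s_1, k_1) = 0x4C8
s_3 = Round(s_2, k_2) = 0x556
s_4 = Round(s_3, k_3) = 0xA0C

0xA0C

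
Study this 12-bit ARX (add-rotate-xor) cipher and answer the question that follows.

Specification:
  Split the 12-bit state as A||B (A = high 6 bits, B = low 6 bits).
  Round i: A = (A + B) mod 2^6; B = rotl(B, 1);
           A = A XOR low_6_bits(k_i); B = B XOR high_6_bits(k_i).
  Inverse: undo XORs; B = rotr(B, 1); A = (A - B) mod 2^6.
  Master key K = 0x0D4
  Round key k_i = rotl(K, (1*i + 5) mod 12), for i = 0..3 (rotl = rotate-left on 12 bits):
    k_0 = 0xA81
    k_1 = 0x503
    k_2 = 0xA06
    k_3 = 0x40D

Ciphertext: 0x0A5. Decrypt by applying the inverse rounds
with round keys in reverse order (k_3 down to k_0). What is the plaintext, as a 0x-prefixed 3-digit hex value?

s_0 = ciphertext = 0x0A5
s_1 = InvRound(s_0, k_3) = 0x57A
s_2 = InvRound(s_1, k_2) = 0x289
s_3 = InvRound(s_2, k_1) = 0x6EE
s_4 = InvRound(s_3, k_0) = 0x602

0x602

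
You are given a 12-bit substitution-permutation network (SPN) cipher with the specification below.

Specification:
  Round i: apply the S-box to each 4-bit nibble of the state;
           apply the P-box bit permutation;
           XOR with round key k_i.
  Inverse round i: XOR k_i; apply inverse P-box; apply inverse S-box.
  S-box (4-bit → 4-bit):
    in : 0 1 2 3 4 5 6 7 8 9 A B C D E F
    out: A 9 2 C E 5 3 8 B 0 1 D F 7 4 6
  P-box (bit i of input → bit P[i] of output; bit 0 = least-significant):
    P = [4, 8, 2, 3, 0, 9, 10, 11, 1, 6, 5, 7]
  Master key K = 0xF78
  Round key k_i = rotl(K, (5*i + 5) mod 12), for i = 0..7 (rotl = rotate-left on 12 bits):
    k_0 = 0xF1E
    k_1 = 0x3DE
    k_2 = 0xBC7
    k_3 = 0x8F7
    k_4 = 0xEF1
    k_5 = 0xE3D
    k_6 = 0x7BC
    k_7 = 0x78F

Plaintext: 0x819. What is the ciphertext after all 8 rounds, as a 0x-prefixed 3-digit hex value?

0xA47

s_0 = plaintext = 0x819
s_1 = Round(s_0, k_0) = 0x7DD
s_2 = Round(s_1, k_1) = 0x44B
s_3 = Round(s_2, k_2) = 0x53B
s_4 = Round(s_3, k_3) = 0x4C9
s_5 = Round(s_4, k_4) = 0x010
s_6 = Round(s_5, k_5) = 0x7F4
s_7 = Round(s_6, k_6) = 0x030
s_8 = Round(s_7, k_7) = 0xA47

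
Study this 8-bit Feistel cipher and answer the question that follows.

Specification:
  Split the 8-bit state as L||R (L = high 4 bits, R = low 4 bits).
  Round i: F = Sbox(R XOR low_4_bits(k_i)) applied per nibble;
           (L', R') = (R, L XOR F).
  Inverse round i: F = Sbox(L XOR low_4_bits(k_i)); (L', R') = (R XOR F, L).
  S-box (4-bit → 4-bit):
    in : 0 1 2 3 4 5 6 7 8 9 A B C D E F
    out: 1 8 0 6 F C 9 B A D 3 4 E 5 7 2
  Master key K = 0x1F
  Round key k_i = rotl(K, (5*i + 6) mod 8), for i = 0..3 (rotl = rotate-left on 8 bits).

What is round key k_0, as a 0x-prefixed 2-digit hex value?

0xC7

K = 0x1F
k_0 = rotl(K, (5*0+6) mod 8) = rotl(K, 6) = 0xC7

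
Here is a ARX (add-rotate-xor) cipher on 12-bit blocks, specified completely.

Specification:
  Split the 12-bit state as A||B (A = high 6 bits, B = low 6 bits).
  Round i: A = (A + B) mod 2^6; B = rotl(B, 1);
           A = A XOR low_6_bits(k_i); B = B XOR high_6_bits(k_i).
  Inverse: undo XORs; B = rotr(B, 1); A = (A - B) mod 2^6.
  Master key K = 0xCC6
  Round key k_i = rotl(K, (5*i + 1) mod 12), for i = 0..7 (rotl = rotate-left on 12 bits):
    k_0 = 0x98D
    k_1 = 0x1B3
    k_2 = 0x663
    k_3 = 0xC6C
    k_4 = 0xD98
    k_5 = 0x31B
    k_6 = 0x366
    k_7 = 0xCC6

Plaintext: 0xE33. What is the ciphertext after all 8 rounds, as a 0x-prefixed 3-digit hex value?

0xE1B

s_0 = plaintext = 0xE33
s_1 = Round(s_0, k_0) = 0x981
s_2 = Round(s_1, k_1) = 0x504
s_3 = Round(s_2, k_2) = 0xED1
s_4 = Round(s_3, k_3) = 0x813
s_5 = Round(s_4, k_4) = 0xAD0
s_6 = Round(s_5, k_5) = 0x82C
s_7 = Round(s_6, k_6) = 0xA94
s_8 = Round(s_7, k_7) = 0xE1B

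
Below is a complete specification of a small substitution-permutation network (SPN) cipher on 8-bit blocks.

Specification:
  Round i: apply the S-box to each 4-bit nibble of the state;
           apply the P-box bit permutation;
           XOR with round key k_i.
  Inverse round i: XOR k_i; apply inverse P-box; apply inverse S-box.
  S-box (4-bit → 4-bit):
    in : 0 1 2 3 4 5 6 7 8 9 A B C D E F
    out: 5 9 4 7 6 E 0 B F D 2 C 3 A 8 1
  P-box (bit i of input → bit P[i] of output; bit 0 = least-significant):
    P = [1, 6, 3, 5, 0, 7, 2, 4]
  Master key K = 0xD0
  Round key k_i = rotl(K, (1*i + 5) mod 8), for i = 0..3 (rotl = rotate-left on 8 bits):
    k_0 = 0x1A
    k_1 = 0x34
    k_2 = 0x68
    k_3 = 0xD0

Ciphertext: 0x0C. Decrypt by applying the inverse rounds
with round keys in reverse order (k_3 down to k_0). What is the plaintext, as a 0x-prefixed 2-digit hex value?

0x69

s_0 = ciphertext = 0x0C
s_1 = InvRound(s_0, k_3) = 0x54
s_2 = InvRound(s_1, k_2) = 0xBB
s_3 = InvRound(s_2, k_1) = 0x30
s_4 = InvRound(s_3, k_0) = 0x69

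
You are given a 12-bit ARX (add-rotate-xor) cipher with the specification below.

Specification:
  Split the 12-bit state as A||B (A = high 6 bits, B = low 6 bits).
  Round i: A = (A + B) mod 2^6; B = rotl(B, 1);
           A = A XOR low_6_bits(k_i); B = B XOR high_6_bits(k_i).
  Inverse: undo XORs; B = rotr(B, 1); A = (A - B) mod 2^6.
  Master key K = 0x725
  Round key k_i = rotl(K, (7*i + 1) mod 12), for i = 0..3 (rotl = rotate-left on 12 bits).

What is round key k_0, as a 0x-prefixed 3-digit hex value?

K = 0x725
k_0 = rotl(K, (7*0+1) mod 12) = rotl(K, 1) = 0xE4A

0xE4A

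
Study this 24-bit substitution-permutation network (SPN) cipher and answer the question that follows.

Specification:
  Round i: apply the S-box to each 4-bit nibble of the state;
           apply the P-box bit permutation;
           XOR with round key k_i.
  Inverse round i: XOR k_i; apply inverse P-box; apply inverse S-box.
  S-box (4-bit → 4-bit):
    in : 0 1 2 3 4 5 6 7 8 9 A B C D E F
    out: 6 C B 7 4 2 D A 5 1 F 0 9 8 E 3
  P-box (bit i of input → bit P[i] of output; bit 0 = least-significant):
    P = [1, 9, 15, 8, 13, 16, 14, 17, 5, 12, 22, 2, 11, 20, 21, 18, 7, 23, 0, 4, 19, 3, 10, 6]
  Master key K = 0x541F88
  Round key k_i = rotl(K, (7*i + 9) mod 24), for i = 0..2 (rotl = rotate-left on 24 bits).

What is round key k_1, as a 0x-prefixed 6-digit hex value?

K = 0x541F88
k_0 = rotl(K, (7*0+9) mod 24) = rotl(K, 9) = 0x3F10A8
k_1 = rotl(K, (7*1+9) mod 24) = rotl(K, 16) = 0x88541F

0x88541F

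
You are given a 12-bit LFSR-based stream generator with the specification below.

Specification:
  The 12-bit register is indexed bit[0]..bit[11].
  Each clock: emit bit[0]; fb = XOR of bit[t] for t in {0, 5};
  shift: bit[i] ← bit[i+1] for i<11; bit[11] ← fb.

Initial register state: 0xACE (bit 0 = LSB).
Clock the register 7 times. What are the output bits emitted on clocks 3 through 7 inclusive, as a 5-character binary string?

reg_0 = 0xACE
clock 1: out=0, reg = 0x567
clock 2: out=1, reg = 0x2B3
clock 3: out=1, reg = 0x159
clock 4: out=1, reg = 0x8AC
clock 5: out=0, reg = 0xC56
clock 6: out=0, reg = 0x62B
clock 7: out=1, reg = 0x315

11001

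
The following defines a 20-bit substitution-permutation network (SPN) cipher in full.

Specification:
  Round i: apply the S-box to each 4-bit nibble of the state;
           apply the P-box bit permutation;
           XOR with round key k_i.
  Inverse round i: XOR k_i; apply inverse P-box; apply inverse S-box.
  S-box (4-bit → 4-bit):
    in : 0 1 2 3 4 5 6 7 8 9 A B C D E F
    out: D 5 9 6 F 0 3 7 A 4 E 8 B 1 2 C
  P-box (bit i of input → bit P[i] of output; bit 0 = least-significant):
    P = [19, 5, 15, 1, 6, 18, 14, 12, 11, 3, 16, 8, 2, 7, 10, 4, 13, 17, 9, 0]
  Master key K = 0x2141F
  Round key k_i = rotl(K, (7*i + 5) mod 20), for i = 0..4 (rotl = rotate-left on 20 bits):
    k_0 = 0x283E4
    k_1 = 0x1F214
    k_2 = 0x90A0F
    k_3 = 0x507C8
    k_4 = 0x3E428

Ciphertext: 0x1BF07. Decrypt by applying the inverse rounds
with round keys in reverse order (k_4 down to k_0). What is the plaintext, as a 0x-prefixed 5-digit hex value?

0x71E27

s_0 = ciphertext = 0x1BF07
s_1 = InvRound(s_0, k_4) = 0xADCF8
s_2 = InvRound(s_1, k_3) = 0x3B0A7
s_3 = InvRound(s_2, k_2) = 0x7E6B7
s_4 = InvRound(s_3, k_1) = 0x83588
s_5 = InvRound(s_4, k_0) = 0x71E27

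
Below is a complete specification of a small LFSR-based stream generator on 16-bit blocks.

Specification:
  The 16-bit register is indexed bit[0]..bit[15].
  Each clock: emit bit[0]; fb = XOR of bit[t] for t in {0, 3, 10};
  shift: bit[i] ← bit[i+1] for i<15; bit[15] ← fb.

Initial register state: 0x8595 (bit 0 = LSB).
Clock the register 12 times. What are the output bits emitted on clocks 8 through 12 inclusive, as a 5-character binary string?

11010

reg_0 = 0x8595
clock 1: out=1, reg = 0x42CA
clock 2: out=0, reg = 0xA165
clock 3: out=1, reg = 0xD0B2
clock 4: out=0, reg = 0x6859
clock 5: out=1, reg = 0x342C
clock 6: out=0, reg = 0x1A16
clock 7: out=0, reg = 0x0D0B
clock 8: out=1, reg = 0x8685
clock 9: out=1, reg = 0x4342
clock 10: out=0, reg = 0x21A1
clock 11: out=1, reg = 0x90D0
clock 12: out=0, reg = 0x4868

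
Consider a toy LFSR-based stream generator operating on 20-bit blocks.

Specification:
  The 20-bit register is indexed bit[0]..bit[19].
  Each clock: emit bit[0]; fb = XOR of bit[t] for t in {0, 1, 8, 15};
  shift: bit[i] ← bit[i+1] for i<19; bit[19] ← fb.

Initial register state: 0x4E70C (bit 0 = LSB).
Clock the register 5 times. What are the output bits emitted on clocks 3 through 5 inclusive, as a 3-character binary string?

reg_0 = 0x4E70C
clock 1: out=0, reg = 0x27386
clock 2: out=0, reg = 0x139C3
clock 3: out=1, reg = 0x89CE1
clock 4: out=1, reg = 0x44E70
clock 5: out=0, reg = 0x22738

110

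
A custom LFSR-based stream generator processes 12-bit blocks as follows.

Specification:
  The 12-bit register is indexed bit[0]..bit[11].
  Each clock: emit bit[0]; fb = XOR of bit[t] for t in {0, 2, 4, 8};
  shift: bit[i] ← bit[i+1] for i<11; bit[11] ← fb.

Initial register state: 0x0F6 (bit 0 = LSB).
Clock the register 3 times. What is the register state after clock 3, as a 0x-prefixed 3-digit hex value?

reg_0 = 0x0F6
clock 1: out=0, reg = 0x07B
clock 2: out=1, reg = 0x03D
clock 3: out=1, reg = 0x81E

0x81E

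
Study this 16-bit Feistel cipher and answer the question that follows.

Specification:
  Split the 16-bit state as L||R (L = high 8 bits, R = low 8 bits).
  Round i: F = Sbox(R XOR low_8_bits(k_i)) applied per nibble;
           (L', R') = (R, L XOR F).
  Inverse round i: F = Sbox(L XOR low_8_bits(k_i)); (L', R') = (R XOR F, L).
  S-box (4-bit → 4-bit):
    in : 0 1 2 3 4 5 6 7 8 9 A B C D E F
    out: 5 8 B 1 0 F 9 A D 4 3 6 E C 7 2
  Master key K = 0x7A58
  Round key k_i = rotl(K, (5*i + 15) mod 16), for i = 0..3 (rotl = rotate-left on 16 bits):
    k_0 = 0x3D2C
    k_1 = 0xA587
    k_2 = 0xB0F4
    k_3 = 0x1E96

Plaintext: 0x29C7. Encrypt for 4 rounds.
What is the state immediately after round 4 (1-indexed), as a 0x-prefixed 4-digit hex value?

0x787D

s_0 = plaintext = 0x29C7
s_1 = Round(s_0, k_0) = 0xC75F
s_2 = Round(s_1, k_1) = 0x5F0A
s_3 = Round(s_2, k_2) = 0x0A78
s_4 = Round(s_3, k_3) = 0x787D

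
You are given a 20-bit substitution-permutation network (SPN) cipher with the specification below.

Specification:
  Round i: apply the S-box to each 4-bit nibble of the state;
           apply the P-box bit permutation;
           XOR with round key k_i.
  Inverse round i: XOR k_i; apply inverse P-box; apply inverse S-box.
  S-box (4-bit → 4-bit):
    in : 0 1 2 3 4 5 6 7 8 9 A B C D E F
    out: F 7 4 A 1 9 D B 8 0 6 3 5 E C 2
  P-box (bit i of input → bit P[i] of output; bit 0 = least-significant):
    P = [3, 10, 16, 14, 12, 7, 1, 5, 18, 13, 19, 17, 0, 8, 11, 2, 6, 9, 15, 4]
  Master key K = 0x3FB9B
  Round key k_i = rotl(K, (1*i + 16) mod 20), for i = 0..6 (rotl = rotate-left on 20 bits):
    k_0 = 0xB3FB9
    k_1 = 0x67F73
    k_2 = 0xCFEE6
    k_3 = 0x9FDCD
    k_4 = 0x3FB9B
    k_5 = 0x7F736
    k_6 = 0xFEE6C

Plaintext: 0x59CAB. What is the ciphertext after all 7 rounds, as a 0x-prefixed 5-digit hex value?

s_0 = plaintext = 0x59CAB
s_1 = Round(s_0, k_0) = 0x73B63
s_2 = Round(s_1, k_1) = 0x20805
s_3 = Round(s_2, k_2) = 0xE2749
s_4 = Round(s_3, k_3) = 0xF45DD
s_5 = Round(s_4, k_4) = 0x4BD38
s_6 = Round(s_5, k_5) = 0xD96D7
s_7 = Round(s_6, k_6) = 0x128D6

0x128D6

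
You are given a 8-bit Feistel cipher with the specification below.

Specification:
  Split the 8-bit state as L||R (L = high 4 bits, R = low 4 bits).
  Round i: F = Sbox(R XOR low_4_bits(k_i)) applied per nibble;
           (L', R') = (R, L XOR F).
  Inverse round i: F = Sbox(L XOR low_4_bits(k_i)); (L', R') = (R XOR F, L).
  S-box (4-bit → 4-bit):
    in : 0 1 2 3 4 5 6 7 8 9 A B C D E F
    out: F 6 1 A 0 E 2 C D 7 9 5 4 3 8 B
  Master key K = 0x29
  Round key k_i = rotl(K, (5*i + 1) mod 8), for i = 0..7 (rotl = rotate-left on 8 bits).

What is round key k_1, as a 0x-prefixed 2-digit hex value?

K = 0x29
k_0 = rotl(K, (5*0+1) mod 8) = rotl(K, 1) = 0x52
k_1 = rotl(K, (5*1+1) mod 8) = rotl(K, 6) = 0x4A

0x4A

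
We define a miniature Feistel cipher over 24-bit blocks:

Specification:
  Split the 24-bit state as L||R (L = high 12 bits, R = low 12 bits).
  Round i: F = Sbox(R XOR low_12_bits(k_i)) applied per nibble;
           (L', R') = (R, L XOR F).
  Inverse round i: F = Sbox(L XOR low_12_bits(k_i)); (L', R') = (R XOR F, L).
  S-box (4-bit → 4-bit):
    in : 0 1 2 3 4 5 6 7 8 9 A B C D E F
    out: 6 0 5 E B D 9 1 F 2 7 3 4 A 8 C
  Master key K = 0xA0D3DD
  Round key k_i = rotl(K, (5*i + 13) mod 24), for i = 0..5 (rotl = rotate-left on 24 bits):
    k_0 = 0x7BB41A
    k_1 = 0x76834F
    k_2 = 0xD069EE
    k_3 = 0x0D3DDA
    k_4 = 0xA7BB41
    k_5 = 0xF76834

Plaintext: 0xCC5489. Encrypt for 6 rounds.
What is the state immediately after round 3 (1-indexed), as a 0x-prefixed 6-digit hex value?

0x6F26EF

s_0 = plaintext = 0xCC5489
s_1 = Round(s_0, k_0) = 0x489AEB
s_2 = Round(s_1, k_1) = 0xAEB6F2
s_3 = Round(s_2, k_2) = 0x6F26EF
s_4 = Round(s_3, k_3) = 0x6EF51F
s_5 = Round(s_4, k_4) = 0x51FE37
s_6 = Round(s_5, k_5) = 0xE37C71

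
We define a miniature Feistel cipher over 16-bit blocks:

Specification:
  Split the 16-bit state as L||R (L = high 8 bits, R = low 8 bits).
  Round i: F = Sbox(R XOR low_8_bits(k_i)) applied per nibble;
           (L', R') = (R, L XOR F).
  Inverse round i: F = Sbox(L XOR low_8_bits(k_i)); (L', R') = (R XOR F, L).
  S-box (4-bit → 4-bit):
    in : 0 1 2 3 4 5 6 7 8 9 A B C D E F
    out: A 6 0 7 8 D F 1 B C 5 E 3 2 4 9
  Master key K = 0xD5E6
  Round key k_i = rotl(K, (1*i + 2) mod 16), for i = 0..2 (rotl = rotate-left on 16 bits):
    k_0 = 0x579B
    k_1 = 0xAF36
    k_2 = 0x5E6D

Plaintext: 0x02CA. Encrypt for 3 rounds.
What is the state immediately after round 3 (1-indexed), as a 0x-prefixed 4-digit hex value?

s_0 = plaintext = 0x02CA
s_1 = Round(s_0, k_0) = 0xCAD4
s_2 = Round(s_1, k_1) = 0xD48A
s_3 = Round(s_2, k_2) = 0x8A95

0x8A95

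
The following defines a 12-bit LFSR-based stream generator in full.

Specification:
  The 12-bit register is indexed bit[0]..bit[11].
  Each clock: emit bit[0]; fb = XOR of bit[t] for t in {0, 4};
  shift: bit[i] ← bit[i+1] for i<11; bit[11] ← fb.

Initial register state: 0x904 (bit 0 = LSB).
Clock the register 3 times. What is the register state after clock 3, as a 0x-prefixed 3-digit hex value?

reg_0 = 0x904
clock 1: out=0, reg = 0x482
clock 2: out=0, reg = 0x241
clock 3: out=1, reg = 0x920

0x920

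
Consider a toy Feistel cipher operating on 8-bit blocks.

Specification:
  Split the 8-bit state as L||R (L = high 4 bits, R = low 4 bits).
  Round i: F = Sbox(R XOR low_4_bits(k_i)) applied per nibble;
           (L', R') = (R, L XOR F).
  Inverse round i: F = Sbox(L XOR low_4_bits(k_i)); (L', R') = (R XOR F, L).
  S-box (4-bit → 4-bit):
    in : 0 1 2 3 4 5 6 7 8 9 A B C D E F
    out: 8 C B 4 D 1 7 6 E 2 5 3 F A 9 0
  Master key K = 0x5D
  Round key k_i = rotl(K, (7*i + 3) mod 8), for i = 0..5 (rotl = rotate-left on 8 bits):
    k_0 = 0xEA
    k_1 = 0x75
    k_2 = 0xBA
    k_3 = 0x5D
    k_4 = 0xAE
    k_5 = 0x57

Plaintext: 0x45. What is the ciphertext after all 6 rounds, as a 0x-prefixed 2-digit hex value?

s_0 = plaintext = 0x45
s_1 = Round(s_0, k_0) = 0x54
s_2 = Round(s_1, k_1) = 0x49
s_3 = Round(s_2, k_2) = 0x90
s_4 = Round(s_3, k_3) = 0x03
s_5 = Round(s_4, k_4) = 0x3A
s_6 = Round(s_5, k_5) = 0xA9

0xA9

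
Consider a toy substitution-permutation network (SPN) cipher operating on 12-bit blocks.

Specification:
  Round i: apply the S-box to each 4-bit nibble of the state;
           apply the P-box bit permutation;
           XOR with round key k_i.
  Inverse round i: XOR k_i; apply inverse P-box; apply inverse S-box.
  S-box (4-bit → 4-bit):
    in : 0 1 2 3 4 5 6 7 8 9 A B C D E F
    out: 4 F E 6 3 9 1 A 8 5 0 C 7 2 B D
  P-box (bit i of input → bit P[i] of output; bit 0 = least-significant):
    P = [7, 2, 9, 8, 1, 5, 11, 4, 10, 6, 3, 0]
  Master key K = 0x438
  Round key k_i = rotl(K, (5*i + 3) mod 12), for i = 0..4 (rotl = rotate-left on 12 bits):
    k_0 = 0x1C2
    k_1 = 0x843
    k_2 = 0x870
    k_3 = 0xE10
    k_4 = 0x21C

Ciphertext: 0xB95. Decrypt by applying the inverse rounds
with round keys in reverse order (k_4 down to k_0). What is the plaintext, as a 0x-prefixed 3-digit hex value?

0x7AA

s_0 = ciphertext = 0xB95
s_1 = InvRound(s_0, k_4) = 0xB05
s_2 = InvRound(s_1, k_3) = 0x587
s_3 = InvRound(s_2, k_2) = 0xE1E
s_4 = InvRound(s_3, k_1) = 0x183
s_5 = InvRound(s_4, k_0) = 0x7AA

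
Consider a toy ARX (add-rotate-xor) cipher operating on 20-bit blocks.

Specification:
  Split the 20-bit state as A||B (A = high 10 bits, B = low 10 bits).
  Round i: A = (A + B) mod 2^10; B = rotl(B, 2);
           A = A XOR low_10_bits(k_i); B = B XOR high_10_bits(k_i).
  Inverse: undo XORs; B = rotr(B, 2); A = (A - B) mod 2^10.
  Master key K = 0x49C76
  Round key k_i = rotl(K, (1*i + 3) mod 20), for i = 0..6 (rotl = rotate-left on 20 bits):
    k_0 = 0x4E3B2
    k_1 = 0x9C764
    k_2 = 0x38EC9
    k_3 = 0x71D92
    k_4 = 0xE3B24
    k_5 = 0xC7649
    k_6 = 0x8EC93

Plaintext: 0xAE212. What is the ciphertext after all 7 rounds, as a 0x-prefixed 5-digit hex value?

s_0 = plaintext = 0xAE212
s_1 = Round(s_0, k_0) = 0xDE172
s_2 = Round(s_1, k_1) = 0xE3BB8
s_3 = Round(s_2, k_2) = 0x63E00
s_4 = Round(s_3, k_3) = 0x875C5
s_5 = Round(s_4, k_4) = 0x3189B
s_6 = Round(s_5, k_5) = 0xCA171
s_7 = Round(s_6, k_6) = 0x02BFE

0x02BFE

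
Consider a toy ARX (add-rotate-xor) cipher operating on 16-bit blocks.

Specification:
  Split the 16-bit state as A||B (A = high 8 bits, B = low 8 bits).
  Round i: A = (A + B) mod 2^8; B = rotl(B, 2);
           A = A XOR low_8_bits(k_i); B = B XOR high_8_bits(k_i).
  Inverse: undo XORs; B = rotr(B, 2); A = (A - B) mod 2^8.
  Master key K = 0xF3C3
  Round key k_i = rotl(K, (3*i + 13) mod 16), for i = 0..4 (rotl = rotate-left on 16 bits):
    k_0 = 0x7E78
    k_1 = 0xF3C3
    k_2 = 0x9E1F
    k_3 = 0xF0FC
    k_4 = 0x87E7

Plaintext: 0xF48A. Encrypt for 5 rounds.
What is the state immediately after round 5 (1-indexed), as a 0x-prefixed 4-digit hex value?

s_0 = plaintext = 0xF48A
s_1 = Round(s_0, k_0) = 0x0654
s_2 = Round(s_1, k_1) = 0x99A2
s_3 = Round(s_2, k_2) = 0x2414
s_4 = Round(s_3, k_3) = 0xC4A0
s_5 = Round(s_4, k_4) = 0x8305

0x8305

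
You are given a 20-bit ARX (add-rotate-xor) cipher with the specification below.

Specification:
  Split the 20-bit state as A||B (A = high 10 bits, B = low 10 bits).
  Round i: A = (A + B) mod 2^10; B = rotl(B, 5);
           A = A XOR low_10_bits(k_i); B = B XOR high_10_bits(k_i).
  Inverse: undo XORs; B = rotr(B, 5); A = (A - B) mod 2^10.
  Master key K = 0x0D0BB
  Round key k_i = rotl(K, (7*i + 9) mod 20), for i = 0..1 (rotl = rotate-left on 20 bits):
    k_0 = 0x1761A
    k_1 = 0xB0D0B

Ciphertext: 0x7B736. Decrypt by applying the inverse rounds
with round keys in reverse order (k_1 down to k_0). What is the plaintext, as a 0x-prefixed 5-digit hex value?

0x75A57

s_0 = ciphertext = 0x7B736
s_1 = InvRound(s_0, k_1) = 0x8DEAF
s_2 = InvRound(s_1, k_0) = 0x75A57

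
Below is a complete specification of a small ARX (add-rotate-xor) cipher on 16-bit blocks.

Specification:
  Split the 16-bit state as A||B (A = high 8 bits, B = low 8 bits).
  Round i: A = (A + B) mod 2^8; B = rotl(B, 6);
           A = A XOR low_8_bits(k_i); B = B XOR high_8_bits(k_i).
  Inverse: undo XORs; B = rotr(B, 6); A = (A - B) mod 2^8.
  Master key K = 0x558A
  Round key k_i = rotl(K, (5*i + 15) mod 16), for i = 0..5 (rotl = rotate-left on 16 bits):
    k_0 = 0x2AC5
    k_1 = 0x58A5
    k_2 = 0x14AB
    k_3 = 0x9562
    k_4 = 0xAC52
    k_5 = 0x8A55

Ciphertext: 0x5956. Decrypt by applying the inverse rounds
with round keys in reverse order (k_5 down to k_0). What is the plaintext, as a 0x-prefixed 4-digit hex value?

s_0 = ciphertext = 0x5956
s_1 = InvRound(s_0, k_5) = 0x9973
s_2 = InvRound(s_1, k_4) = 0x4C7F
s_3 = InvRound(s_2, k_3) = 0x83AB
s_4 = InvRound(s_3, k_2) = 0x2AFE
s_5 = InvRound(s_4, k_1) = 0xF59A
s_6 = InvRound(s_5, k_0) = 0x6EC2

0x6EC2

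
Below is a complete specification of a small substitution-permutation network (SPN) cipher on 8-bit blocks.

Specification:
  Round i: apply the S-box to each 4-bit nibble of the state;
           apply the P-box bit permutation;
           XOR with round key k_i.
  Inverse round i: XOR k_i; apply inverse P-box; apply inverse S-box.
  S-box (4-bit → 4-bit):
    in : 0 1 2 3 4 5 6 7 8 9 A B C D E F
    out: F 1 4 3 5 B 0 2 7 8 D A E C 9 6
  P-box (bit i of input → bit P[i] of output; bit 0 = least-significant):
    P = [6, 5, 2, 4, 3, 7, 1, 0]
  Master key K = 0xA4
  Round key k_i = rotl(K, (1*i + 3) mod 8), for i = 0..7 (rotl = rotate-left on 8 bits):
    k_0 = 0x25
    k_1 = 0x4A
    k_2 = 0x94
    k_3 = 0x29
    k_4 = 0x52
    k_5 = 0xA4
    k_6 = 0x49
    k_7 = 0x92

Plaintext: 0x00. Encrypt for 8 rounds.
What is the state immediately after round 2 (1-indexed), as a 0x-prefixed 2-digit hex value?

0x1D

s_0 = plaintext = 0x00
s_1 = Round(s_0, k_0) = 0xDA
s_2 = Round(s_1, k_1) = 0x1D
s_3 = Round(s_2, k_2) = 0x88
s_4 = Round(s_3, k_3) = 0xC7
s_5 = Round(s_4, k_4) = 0xF1
s_6 = Round(s_5, k_5) = 0x66
s_7 = Round(s_6, k_6) = 0x49
s_8 = Round(s_7, k_7) = 0x88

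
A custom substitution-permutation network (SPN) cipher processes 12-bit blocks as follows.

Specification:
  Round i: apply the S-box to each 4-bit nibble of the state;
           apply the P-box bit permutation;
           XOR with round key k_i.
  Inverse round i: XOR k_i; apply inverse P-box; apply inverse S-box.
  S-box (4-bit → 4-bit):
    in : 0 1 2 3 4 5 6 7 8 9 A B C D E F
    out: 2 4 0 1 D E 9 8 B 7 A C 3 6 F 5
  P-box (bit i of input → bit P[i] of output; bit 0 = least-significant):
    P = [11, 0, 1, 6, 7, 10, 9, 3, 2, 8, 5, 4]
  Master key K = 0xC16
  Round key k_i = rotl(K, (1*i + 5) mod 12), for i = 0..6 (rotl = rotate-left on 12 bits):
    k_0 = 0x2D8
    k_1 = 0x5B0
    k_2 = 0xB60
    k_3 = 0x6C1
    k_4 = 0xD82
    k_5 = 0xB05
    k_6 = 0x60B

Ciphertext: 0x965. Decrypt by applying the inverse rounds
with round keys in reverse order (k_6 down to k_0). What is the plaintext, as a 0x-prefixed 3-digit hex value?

0x559

s_0 = ciphertext = 0x965
s_1 = InvRound(s_0, k_6) = 0x954
s_2 = InvRound(s_1, k_5) = 0x71A
s_3 = InvRound(s_2, k_4) = 0x743
s_4 = InvRound(s_3, k_3) = 0x031
s_5 = InvRound(s_4, k_2) = 0xA18
s_6 = InvRound(s_5, k_1) = 0xDE3
s_7 = InvRound(s_6, k_0) = 0x559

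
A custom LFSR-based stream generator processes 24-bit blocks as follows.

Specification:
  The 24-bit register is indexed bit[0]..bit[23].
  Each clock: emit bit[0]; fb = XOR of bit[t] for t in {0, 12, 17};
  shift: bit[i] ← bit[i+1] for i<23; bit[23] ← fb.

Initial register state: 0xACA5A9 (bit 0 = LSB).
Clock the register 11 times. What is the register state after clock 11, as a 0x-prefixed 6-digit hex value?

0xB6B594

reg_0 = 0xACA5A9
clock 1: out=1, reg = 0xD652D4
clock 2: out=0, reg = 0x6B296A
clock 3: out=0, reg = 0xB594B5
clock 4: out=1, reg = 0x5ACA5A
clock 5: out=0, reg = 0xAD652D
clock 6: out=1, reg = 0xD6B296
clock 7: out=0, reg = 0x6B594B
clock 8: out=1, reg = 0xB5ACA5
clock 9: out=1, reg = 0xDAD652
clock 10: out=0, reg = 0x6D6B29
clock 11: out=1, reg = 0xB6B594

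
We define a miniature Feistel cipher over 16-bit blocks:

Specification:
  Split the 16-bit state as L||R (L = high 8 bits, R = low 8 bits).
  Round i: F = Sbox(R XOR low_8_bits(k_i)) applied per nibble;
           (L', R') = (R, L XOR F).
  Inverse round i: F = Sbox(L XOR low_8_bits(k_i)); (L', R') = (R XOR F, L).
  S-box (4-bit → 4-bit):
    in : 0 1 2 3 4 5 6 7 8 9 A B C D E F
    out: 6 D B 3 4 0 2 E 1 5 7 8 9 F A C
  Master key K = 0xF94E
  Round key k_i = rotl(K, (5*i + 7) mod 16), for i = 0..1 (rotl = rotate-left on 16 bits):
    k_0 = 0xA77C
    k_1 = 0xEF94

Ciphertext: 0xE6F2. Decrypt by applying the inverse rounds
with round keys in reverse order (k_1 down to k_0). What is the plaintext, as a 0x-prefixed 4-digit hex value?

s_0 = ciphertext = 0xE6F2
s_1 = InvRound(s_0, k_1) = 0x19E6
s_2 = InvRound(s_1, k_0) = 0xC619

0xC619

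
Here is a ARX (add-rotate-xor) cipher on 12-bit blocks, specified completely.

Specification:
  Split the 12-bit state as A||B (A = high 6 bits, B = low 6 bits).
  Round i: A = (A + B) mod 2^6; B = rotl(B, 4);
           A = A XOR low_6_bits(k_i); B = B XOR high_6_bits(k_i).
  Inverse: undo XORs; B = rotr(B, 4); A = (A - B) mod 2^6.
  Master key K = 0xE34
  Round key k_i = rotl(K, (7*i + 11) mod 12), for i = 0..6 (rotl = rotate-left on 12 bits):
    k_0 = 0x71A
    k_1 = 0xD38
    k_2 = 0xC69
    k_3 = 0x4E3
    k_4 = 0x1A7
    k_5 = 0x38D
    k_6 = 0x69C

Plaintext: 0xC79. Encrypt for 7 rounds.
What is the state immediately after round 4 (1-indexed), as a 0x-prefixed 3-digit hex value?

0x21E

s_0 = plaintext = 0xC79
s_1 = Round(s_0, k_0) = 0xC02
s_2 = Round(s_1, k_1) = 0x294
s_3 = Round(s_2, k_2) = 0xDF4
s_4 = Round(s_3, k_3) = 0x21E
s_5 = Round(s_4, k_4) = 0x061
s_6 = Round(s_5, k_5) = 0xBD6
s_7 = Round(s_6, k_6) = 0x67F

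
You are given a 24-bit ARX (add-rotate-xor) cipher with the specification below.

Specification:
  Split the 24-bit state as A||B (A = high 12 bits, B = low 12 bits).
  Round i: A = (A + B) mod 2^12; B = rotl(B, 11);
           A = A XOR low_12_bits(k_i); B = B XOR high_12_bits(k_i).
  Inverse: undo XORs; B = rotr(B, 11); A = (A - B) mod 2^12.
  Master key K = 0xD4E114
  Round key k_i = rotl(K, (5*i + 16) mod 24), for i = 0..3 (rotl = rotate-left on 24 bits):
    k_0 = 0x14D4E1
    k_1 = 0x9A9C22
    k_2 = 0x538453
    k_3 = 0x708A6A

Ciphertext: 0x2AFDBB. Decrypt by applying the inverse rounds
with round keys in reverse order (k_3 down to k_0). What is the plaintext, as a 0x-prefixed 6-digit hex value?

0x61B6C4

s_0 = ciphertext = 0x2AFDBB
s_1 = InvRound(s_0, k_3) = 0x35E567
s_2 = InvRound(s_1, k_2) = 0x64F0BE
s_3 = InvRound(s_2, k_1) = 0x83E22F
s_4 = InvRound(s_3, k_0) = 0x61B6C4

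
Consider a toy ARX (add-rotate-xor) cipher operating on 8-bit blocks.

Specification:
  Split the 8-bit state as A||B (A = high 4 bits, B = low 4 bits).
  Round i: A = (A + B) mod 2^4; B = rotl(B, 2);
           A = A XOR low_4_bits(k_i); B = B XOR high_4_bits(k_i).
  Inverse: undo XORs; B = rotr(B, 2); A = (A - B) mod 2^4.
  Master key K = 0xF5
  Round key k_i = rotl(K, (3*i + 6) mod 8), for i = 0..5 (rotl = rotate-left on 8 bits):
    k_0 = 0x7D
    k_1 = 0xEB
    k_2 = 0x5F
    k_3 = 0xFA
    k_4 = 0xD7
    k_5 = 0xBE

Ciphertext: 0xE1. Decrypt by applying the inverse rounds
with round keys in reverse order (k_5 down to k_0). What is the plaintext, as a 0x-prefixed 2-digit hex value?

s_0 = ciphertext = 0xE1
s_1 = InvRound(s_0, k_5) = 0x6A
s_2 = InvRound(s_1, k_4) = 0x4D
s_3 = InvRound(s_2, k_3) = 0x68
s_4 = InvRound(s_3, k_2) = 0x27
s_5 = InvRound(s_4, k_1) = 0x36
s_6 = InvRound(s_5, k_0) = 0xA4

0xA4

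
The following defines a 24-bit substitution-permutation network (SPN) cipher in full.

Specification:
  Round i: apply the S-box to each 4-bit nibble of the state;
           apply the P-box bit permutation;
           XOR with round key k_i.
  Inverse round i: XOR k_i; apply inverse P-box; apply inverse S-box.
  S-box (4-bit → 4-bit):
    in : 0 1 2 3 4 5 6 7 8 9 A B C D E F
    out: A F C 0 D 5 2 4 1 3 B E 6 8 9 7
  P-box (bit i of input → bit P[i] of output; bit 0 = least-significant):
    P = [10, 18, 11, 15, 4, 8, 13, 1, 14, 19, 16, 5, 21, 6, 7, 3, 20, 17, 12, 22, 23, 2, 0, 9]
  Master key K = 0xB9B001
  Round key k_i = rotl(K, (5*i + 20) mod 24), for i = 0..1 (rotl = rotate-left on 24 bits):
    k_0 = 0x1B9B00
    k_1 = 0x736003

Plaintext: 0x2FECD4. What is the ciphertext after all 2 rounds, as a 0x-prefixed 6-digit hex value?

0x34AB48

s_0 = plaintext = 0x2FECD4
s_1 = Round(s_0, k_0) = 0x20050B
s_2 = Round(s_1, k_1) = 0x34AB48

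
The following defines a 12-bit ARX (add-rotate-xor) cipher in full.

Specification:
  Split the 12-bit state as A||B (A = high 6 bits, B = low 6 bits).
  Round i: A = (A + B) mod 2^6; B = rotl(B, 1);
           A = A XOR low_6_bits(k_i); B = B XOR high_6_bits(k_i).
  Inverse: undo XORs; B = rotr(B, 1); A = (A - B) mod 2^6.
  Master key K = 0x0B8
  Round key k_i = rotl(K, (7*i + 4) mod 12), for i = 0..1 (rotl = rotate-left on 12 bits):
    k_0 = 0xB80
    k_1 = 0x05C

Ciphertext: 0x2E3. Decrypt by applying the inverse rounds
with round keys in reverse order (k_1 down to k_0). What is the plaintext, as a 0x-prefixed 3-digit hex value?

s_0 = ciphertext = 0x2E3
s_1 = InvRound(s_0, k_1) = 0x191
s_2 = InvRound(s_1, k_0) = 0x1FF

0x1FF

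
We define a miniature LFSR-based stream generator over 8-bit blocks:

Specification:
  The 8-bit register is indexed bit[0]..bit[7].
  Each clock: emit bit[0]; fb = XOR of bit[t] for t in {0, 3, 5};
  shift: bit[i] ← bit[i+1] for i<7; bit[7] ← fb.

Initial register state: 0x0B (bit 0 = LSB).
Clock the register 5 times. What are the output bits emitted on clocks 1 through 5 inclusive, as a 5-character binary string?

11010

reg_0 = 0x0B
clock 1: out=1, reg = 0x05
clock 2: out=1, reg = 0x82
clock 3: out=0, reg = 0x41
clock 4: out=1, reg = 0xA0
clock 5: out=0, reg = 0xD0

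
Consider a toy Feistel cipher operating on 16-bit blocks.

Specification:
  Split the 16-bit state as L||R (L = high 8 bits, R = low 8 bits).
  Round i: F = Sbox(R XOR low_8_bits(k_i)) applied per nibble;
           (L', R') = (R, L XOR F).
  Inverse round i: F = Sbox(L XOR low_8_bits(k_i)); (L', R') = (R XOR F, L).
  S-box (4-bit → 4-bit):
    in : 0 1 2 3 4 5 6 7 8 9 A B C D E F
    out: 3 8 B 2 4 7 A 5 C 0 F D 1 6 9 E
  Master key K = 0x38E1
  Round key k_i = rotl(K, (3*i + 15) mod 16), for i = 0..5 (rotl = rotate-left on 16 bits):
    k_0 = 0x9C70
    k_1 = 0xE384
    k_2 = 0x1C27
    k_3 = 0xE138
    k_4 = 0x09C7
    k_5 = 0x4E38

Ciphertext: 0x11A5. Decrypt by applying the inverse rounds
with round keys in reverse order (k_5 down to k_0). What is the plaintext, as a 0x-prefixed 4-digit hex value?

0x4FA7

s_0 = ciphertext = 0x11A5
s_1 = InvRound(s_0, k_5) = 0x1511
s_2 = InvRound(s_1, k_4) = 0x7A15
s_3 = InvRound(s_2, k_3) = 0x5E7A
s_4 = InvRound(s_3, k_2) = 0x2A5E
s_5 = InvRound(s_4, k_1) = 0xA72A
s_6 = InvRound(s_5, k_0) = 0x4FA7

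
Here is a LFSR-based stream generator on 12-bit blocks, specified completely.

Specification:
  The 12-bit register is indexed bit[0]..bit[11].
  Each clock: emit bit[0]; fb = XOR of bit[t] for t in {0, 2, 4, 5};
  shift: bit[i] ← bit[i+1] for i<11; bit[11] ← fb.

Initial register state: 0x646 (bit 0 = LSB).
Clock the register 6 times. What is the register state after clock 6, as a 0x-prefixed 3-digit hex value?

0x059

reg_0 = 0x646
clock 1: out=0, reg = 0xB23
clock 2: out=1, reg = 0x591
clock 3: out=1, reg = 0x2C8
clock 4: out=0, reg = 0x164
clock 5: out=0, reg = 0x0B2
clock 6: out=0, reg = 0x059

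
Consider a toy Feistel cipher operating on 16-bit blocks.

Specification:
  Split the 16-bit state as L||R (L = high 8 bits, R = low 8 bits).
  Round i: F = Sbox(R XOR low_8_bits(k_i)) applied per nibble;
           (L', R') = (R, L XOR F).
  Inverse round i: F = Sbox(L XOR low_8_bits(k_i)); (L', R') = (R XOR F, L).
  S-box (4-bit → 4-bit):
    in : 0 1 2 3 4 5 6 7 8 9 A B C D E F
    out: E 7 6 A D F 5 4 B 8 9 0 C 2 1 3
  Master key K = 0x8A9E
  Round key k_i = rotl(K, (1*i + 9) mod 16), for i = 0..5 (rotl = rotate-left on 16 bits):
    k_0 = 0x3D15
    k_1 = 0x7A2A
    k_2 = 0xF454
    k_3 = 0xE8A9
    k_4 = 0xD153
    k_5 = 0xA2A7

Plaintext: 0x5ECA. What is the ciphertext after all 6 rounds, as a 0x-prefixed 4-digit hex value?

0x0712

s_0 = plaintext = 0x5ECA
s_1 = Round(s_0, k_0) = 0xCA7D
s_2 = Round(s_1, k_1) = 0x7D3E
s_3 = Round(s_2, k_2) = 0x3E24
s_4 = Round(s_3, k_3) = 0x248C
s_5 = Round(s_4, k_4) = 0x8C07
s_6 = Round(s_5, k_5) = 0x0712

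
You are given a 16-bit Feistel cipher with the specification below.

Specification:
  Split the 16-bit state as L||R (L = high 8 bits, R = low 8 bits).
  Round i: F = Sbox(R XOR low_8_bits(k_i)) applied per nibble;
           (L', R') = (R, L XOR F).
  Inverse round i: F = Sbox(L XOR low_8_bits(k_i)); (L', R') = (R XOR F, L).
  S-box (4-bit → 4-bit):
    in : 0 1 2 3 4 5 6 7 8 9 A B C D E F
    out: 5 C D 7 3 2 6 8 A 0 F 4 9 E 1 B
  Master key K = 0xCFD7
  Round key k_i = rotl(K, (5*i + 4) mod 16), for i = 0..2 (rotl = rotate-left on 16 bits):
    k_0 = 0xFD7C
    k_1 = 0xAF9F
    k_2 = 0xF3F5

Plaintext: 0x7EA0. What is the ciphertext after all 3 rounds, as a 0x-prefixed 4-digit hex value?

s_0 = plaintext = 0x7EA0
s_1 = Round(s_0, k_0) = 0xA097
s_2 = Round(s_1, k_1) = 0x97FA
s_3 = Round(s_2, k_2) = 0xFACC

0xFACC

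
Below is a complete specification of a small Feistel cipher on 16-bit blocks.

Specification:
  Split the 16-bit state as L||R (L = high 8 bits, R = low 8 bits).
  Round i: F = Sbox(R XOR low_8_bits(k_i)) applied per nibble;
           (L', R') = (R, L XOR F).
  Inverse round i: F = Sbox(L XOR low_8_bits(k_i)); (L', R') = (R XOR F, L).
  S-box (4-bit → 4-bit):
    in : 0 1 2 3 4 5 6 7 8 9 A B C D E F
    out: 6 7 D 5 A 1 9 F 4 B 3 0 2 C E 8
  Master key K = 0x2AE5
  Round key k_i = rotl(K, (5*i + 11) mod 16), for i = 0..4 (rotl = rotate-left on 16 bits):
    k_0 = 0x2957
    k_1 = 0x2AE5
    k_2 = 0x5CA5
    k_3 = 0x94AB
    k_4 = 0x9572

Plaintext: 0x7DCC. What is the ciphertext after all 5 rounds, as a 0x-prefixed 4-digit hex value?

0x8B4A

s_0 = plaintext = 0x7DCC
s_1 = Round(s_0, k_0) = 0xCCCD
s_2 = Round(s_1, k_1) = 0xCD18
s_3 = Round(s_2, k_2) = 0x18C1
s_4 = Round(s_3, k_3) = 0xC18B
s_5 = Round(s_4, k_4) = 0x8B4A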